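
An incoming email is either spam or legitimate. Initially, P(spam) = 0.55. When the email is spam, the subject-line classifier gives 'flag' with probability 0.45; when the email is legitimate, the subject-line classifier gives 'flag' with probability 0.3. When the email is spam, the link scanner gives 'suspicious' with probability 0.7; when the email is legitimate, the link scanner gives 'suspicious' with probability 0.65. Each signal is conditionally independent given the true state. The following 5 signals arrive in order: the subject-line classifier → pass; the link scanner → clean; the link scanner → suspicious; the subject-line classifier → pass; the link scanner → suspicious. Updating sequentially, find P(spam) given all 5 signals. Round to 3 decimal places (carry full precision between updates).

After the subject-line classifier='pass': P(spam) = 0.55·0.5500 / (0.55·0.5500 + 0.7·0.4500) ≈ 0.4899
After the link scanner='clean': P(spam) = 0.3·0.4899 / (0.3·0.4899 + 0.35·0.5101) ≈ 0.4515
After the link scanner='suspicious': P(spam) = 0.7·0.4515 / (0.7·0.4515 + 0.65·0.5485) ≈ 0.4699
After the subject-line classifier='pass': P(spam) = 0.55·0.4699 / (0.55·0.4699 + 0.7·0.5301) ≈ 0.4105
After the link scanner='suspicious': P(spam) = 0.7·0.4105 / (0.7·0.4105 + 0.65·0.5895) ≈ 0.4286

0.429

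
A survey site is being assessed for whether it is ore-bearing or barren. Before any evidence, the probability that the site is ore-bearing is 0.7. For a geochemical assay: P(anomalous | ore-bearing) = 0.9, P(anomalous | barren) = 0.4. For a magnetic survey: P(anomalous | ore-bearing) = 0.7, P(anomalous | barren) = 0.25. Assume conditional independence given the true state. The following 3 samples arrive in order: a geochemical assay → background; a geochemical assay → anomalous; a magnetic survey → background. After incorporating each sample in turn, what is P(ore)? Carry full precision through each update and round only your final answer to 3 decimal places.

0.259

After a geochemical assay='background': P(ore) = 0.1·0.7000 / (0.1·0.7000 + 0.6·0.3000) ≈ 0.2800
After a geochemical assay='anomalous': P(ore) = 0.9·0.2800 / (0.9·0.2800 + 0.4·0.7200) ≈ 0.4667
After a magnetic survey='background': P(ore) = 0.3·0.4667 / (0.3·0.4667 + 0.75·0.5333) ≈ 0.2593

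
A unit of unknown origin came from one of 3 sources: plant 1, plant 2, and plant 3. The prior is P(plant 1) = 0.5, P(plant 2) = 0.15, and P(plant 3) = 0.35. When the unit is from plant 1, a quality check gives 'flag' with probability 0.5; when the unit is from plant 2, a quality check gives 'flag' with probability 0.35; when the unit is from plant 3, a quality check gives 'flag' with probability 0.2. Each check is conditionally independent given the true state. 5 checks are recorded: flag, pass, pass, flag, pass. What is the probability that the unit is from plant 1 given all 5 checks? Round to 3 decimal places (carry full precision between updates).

After 'flag': normaliser = 0.5·0.5000 + 0.35·0.1500 + 0.2·0.3500; P(plant 1) ≈ 0.6711, P(plant 2) ≈ 0.1409, P(plant 3) ≈ 0.1879
After 'pass': normaliser = 0.5·0.6711 + 0.65·0.1409 + 0.8·0.1879; P(plant 1) ≈ 0.5811, P(plant 2) ≈ 0.1586, P(plant 3) ≈ 0.2603
After 'pass': normaliser = 0.5·0.5811 + 0.65·0.1586 + 0.8·0.2603; P(plant 1) ≈ 0.4827, P(plant 2) ≈ 0.1713, P(plant 3) ≈ 0.3460
After 'flag': normaliser = 0.5·0.4827 + 0.35·0.1713 + 0.2·0.3460; P(plant 1) ≈ 0.6514, P(plant 2) ≈ 0.1618, P(plant 3) ≈ 0.1868
After 'pass': normaliser = 0.5·0.6514 + 0.65·0.1618 + 0.8·0.1868; P(plant 1) ≈ 0.5613, P(plant 2) ≈ 0.1813, P(plant 3) ≈ 0.2575

0.561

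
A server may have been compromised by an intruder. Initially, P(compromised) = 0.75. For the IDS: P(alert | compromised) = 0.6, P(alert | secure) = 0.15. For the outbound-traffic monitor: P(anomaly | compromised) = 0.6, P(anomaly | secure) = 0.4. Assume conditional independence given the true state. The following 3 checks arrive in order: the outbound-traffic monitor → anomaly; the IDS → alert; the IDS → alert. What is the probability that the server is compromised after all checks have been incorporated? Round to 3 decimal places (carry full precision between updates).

Each posterior becomes the prior for the next update.
After the outbound-traffic monitor='anomaly': P(compromised) = 0.6·0.7500 / (0.6·0.7500 + 0.4·0.2500) ≈ 0.8182
After the IDS='alert': P(compromised) = 0.6·0.8182 / (0.6·0.8182 + 0.15·0.1818) ≈ 0.9474
After the IDS='alert': P(compromised) = 0.6·0.9474 / (0.6·0.9474 + 0.15·0.0526) ≈ 0.9863

0.986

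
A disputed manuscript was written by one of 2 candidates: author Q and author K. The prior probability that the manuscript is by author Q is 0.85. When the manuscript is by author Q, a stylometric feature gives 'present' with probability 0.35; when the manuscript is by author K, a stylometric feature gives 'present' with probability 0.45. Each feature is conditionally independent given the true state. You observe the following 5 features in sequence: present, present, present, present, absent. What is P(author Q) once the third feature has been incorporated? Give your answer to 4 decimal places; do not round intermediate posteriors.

0.7272

Apply Bayes' rule sequentially, carrying P(author Q) forward.
After 'present': P(author Q) = 0.35·0.8500 / (0.35·0.8500 + 0.45·0.1500) ≈ 0.8151
After 'present': P(author Q) = 0.35·0.8151 / (0.35·0.8151 + 0.45·0.1849) ≈ 0.7742
After 'present': P(author Q) = 0.35·0.7742 / (0.35·0.7742 + 0.45·0.2258) ≈ 0.7272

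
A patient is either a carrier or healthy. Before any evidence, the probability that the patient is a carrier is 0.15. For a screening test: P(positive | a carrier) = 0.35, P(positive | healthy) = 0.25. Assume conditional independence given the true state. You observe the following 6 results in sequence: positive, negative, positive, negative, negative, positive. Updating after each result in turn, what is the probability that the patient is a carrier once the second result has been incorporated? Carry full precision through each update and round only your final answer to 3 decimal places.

Apply Bayes' rule sequentially, carrying P(carrier) forward.
After 'positive': P(carrier) = 0.35·0.1500 / (0.35·0.1500 + 0.25·0.8500) ≈ 0.1981
After 'negative': P(carrier) = 0.65·0.1981 / (0.65·0.1981 + 0.75·0.8019) ≈ 0.1764

0.176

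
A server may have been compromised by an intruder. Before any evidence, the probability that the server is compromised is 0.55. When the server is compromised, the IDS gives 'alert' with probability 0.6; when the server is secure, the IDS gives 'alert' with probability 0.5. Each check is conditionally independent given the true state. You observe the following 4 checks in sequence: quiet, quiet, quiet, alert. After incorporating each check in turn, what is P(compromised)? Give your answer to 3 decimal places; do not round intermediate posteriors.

After 'quiet': P(compromised) = 0.4·0.5500 / (0.4·0.5500 + 0.5·0.4500) ≈ 0.4944
After 'quiet': P(compromised) = 0.4·0.4944 / (0.4·0.4944 + 0.5·0.5056) ≈ 0.4389
After 'quiet': P(compromised) = 0.4·0.4389 / (0.4·0.4389 + 0.5·0.5611) ≈ 0.3849
After 'alert': P(compromised) = 0.6·0.3849 / (0.6·0.3849 + 0.5·0.6151) ≈ 0.4289

0.429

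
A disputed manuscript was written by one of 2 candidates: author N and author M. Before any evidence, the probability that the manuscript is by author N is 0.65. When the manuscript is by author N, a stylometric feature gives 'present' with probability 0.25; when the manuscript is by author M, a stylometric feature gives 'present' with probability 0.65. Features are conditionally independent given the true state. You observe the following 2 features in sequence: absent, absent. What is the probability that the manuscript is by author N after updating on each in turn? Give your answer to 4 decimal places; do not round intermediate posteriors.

After 'absent': P(author N) = 0.75·0.6500 / (0.75·0.6500 + 0.35·0.3500) ≈ 0.7992
After 'absent': P(author N) = 0.75·0.7992 / (0.75·0.7992 + 0.35·0.2008) ≈ 0.8950

0.8950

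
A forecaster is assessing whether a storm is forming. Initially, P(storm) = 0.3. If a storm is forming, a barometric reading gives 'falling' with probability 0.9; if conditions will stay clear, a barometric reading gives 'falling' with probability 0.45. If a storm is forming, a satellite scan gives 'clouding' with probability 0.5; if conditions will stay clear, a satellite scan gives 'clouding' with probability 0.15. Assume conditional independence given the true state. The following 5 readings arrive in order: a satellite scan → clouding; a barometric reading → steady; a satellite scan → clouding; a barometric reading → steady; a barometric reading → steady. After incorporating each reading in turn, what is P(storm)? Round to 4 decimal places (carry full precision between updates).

0.0278

Each posterior becomes the prior for the next update.
After a satellite scan='clouding': P(storm) = 0.5·0.3000 / (0.5·0.3000 + 0.15·0.7000) ≈ 0.5882
After a barometric reading='steady': P(storm) = 0.1·0.5882 / (0.1·0.5882 + 0.55·0.4118) ≈ 0.2062
After a satellite scan='clouding': P(storm) = 0.5·0.2062 / (0.5·0.2062 + 0.15·0.7938) ≈ 0.4640
After a barometric reading='steady': P(storm) = 0.1·0.4640 / (0.1·0.4640 + 0.55·0.5360) ≈ 0.1360
After a barometric reading='steady': P(storm) = 0.1·0.1360 / (0.1·0.1360 + 0.55·0.8640) ≈ 0.0278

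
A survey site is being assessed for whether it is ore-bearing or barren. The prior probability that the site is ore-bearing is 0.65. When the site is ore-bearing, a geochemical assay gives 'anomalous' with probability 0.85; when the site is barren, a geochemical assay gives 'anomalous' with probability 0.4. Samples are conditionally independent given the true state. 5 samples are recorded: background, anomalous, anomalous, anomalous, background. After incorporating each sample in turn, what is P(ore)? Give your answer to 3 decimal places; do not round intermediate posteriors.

0.527

Apply Bayes' rule sequentially, carrying P(ore) forward.
After 'background': P(ore) = 0.15·0.6500 / (0.15·0.6500 + 0.6·0.3500) ≈ 0.3171
After 'anomalous': P(ore) = 0.85·0.3171 / (0.85·0.3171 + 0.4·0.6829) ≈ 0.4966
After 'anomalous': P(ore) = 0.85·0.4966 / (0.85·0.4966 + 0.4·0.5034) ≈ 0.6771
After 'anomalous': P(ore) = 0.85·0.6771 / (0.85·0.6771 + 0.4·0.3229) ≈ 0.8167
After 'background': P(ore) = 0.15·0.8167 / (0.15·0.8167 + 0.6·0.1833) ≈ 0.5269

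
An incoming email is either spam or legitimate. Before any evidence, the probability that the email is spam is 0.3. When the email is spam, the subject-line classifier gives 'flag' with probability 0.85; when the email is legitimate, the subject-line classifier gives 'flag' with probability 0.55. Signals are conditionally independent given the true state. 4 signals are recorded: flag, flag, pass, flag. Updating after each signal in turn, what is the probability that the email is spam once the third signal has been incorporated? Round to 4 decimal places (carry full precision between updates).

Each posterior becomes the prior for the next update.
After 'flag': P(spam) = 0.85·0.3000 / (0.85·0.3000 + 0.55·0.7000) ≈ 0.3984
After 'flag': P(spam) = 0.85·0.3984 / (0.85·0.3984 + 0.55·0.6016) ≈ 0.5058
After 'pass': P(spam) = 0.15·0.5058 / (0.15·0.5058 + 0.45·0.4942) ≈ 0.2544

0.2544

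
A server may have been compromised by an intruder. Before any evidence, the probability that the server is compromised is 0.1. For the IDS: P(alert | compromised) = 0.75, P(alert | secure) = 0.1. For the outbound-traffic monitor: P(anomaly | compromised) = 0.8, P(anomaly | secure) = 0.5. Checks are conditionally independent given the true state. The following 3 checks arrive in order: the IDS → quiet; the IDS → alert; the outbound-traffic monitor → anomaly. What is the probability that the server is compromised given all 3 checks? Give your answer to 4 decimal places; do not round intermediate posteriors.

After the IDS='quiet': P(compromised) = 0.25·0.1000 / (0.25·0.1000 + 0.9·0.9000) ≈ 0.0299
After the IDS='alert': P(compromised) = 0.75·0.0299 / (0.75·0.0299 + 0.1·0.9701) ≈ 0.1880
After the outbound-traffic monitor='anomaly': P(compromised) = 0.8·0.1880 / (0.8·0.1880 + 0.5·0.8120) ≈ 0.2703

0.2703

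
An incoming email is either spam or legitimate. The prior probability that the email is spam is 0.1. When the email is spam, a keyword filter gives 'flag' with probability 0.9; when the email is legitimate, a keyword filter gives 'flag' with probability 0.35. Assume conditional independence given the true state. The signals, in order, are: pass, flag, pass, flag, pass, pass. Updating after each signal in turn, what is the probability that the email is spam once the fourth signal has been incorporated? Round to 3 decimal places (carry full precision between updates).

0.017

Apply Bayes' rule sequentially, carrying P(spam) forward.
After 'pass': P(spam) = 0.1·0.1000 / (0.1·0.1000 + 0.65·0.9000) ≈ 0.0168
After 'flag': P(spam) = 0.9·0.0168 / (0.9·0.0168 + 0.35·0.9832) ≈ 0.0421
After 'pass': P(spam) = 0.1·0.0421 / (0.1·0.0421 + 0.65·0.9579) ≈ 0.0067
After 'flag': P(spam) = 0.9·0.0067 / (0.9·0.0067 + 0.35·0.9933) ≈ 0.0171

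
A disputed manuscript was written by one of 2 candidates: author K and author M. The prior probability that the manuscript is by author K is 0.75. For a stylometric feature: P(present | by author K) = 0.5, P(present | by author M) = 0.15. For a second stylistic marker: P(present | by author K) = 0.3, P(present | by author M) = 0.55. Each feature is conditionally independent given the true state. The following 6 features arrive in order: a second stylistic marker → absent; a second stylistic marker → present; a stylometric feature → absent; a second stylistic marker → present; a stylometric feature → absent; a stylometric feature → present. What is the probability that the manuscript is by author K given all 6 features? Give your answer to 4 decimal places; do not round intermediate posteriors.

0.6156

After a second stylistic marker='absent': P(author K) = 0.7·0.7500 / (0.7·0.7500 + 0.45·0.2500) ≈ 0.8235
After a second stylistic marker='present': P(author K) = 0.3·0.8235 / (0.3·0.8235 + 0.55·0.1765) ≈ 0.7179
After a stylometric feature='absent': P(author K) = 0.5·0.7179 / (0.5·0.7179 + 0.85·0.2821) ≈ 0.5996
After a second stylistic marker='present': P(author K) = 0.3·0.5996 / (0.3·0.5996 + 0.55·0.4004) ≈ 0.4496
After a stylometric feature='absent': P(author K) = 0.5·0.4496 / (0.5·0.4496 + 0.85·0.5504) ≈ 0.3245
After a stylometric feature='present': P(author K) = 0.5·0.3245 / (0.5·0.3245 + 0.15·0.6755) ≈ 0.6156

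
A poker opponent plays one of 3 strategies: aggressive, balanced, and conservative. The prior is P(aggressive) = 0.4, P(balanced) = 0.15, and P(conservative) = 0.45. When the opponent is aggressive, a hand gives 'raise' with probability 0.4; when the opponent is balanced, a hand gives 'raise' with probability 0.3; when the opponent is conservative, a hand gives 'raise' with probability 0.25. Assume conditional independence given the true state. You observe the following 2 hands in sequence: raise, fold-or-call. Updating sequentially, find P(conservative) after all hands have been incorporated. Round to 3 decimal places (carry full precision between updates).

0.398

After 'raise': normaliser = 0.4·0.4000 + 0.3·0.1500 + 0.25·0.4500; P(aggressive) ≈ 0.5039, P(balanced) ≈ 0.1417, P(conservative) ≈ 0.3543
After 'fold-or-call': normaliser = 0.6·0.5039 + 0.7·0.1417 + 0.75·0.3543; P(aggressive) ≈ 0.4531, P(balanced) ≈ 0.1487, P(conservative) ≈ 0.3982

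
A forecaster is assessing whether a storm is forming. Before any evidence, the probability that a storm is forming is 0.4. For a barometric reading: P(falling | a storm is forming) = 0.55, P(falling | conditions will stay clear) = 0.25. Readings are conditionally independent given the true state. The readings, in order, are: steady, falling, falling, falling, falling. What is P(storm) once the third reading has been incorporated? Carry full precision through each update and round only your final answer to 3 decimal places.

0.659

After 'steady': P(storm) = 0.45·0.4000 / (0.45·0.4000 + 0.75·0.6000) ≈ 0.2857
After 'falling': P(storm) = 0.55·0.2857 / (0.55·0.2857 + 0.25·0.7143) ≈ 0.4681
After 'falling': P(storm) = 0.55·0.4681 / (0.55·0.4681 + 0.25·0.5319) ≈ 0.6594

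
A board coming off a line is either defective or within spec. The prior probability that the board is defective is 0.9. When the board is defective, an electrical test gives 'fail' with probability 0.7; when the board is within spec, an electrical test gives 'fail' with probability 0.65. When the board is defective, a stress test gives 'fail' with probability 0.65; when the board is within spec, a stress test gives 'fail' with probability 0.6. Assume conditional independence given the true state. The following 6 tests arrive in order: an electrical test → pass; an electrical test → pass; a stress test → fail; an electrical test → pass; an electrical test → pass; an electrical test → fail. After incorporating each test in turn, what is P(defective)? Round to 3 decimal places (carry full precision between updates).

0.850

After an electrical test='pass': P(defective) = 0.3·0.9000 / (0.3·0.9000 + 0.35·0.1000) ≈ 0.8852
After an electrical test='pass': P(defective) = 0.3·0.8852 / (0.3·0.8852 + 0.35·0.1148) ≈ 0.8686
After a stress test='fail': P(defective) = 0.65·0.8686 / (0.65·0.8686 + 0.6·0.1314) ≈ 0.8775
After an electrical test='pass': P(defective) = 0.3·0.8775 / (0.3·0.8775 + 0.35·0.1225) ≈ 0.8599
After an electrical test='pass': P(defective) = 0.3·0.8599 / (0.3·0.8599 + 0.35·0.1401) ≈ 0.8403
After an electrical test='fail': P(defective) = 0.7·0.8403 / (0.7·0.8403 + 0.65·0.1597) ≈ 0.8500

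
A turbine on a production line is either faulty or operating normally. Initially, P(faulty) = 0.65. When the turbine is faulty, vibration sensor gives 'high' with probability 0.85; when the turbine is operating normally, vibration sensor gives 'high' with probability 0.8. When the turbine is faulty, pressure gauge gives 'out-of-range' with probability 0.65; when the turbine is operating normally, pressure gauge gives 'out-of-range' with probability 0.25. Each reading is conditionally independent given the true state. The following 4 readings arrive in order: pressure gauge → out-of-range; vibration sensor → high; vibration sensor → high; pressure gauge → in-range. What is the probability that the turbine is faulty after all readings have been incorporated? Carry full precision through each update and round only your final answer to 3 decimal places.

0.718

Apply Bayes' rule sequentially, carrying P(faulty) forward.
After pressure gauge='out-of-range': P(faulty) = 0.65·0.6500 / (0.65·0.6500 + 0.25·0.3500) ≈ 0.8284
After vibration sensor='high': P(faulty) = 0.85·0.8284 / (0.85·0.8284 + 0.8·0.1716) ≈ 0.8369
After vibration sensor='high': P(faulty) = 0.85·0.8369 / (0.85·0.8369 + 0.8·0.1631) ≈ 0.8450
After pressure gauge='in-range': P(faulty) = 0.35·0.8450 / (0.35·0.8450 + 0.75·0.1550) ≈ 0.7178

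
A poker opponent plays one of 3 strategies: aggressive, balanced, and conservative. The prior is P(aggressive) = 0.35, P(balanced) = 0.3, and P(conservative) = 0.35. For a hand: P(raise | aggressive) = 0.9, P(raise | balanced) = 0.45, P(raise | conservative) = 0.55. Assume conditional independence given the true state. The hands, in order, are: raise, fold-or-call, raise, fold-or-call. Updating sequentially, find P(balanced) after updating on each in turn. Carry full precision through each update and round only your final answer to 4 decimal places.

0.4309

After 'raise': normaliser = 0.9·0.3500 + 0.45·0.3000 + 0.55·0.3500; P(aggressive) ≈ 0.4903, P(balanced) ≈ 0.2101, P(conservative) ≈ 0.2996
After 'fold-or-call': normaliser = 0.1·0.4903 + 0.55·0.2101 + 0.45·0.2996; P(aggressive) ≈ 0.1637, P(balanced) ≈ 0.3860, P(conservative) ≈ 0.4503
After 'raise': normaliser = 0.9·0.1637 + 0.45·0.3860 + 0.55·0.4503; P(aggressive) ≈ 0.2591, P(balanced) ≈ 0.3054, P(conservative) ≈ 0.4355
After 'fold-or-call': normaliser = 0.1·0.2591 + 0.55·0.3054 + 0.45·0.4355; P(aggressive) ≈ 0.0665, P(balanced) ≈ 0.4309, P(conservative) ≈ 0.5027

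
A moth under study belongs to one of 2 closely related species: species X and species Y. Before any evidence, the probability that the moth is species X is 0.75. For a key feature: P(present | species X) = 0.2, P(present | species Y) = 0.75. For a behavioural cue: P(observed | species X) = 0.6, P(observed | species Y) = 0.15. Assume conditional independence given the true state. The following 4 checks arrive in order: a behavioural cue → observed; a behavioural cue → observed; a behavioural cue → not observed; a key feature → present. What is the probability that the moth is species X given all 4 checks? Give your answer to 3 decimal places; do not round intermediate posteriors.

After a behavioural cue='observed': P(species X) = 0.6·0.7500 / (0.6·0.7500 + 0.15·0.2500) ≈ 0.9231
After a behavioural cue='observed': P(species X) = 0.6·0.9231 / (0.6·0.9231 + 0.15·0.0769) ≈ 0.9796
After a behavioural cue='not observed': P(species X) = 0.4·0.9796 / (0.4·0.9796 + 0.85·0.0204) ≈ 0.9576
After a key feature='present': P(species X) = 0.2·0.9576 / (0.2·0.9576 + 0.75·0.0424) ≈ 0.8576

0.858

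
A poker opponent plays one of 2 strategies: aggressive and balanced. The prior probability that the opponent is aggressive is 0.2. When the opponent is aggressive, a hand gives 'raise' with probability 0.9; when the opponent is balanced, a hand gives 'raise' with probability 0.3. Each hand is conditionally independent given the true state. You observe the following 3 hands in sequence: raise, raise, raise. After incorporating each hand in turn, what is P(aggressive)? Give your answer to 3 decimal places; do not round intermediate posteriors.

0.871

After 'raise': P(aggressive) = 0.9·0.2000 / (0.9·0.2000 + 0.3·0.8000) ≈ 0.4286
After 'raise': P(aggressive) = 0.9·0.4286 / (0.9·0.4286 + 0.3·0.5714) ≈ 0.6923
After 'raise': P(aggressive) = 0.9·0.6923 / (0.9·0.6923 + 0.3·0.3077) ≈ 0.8710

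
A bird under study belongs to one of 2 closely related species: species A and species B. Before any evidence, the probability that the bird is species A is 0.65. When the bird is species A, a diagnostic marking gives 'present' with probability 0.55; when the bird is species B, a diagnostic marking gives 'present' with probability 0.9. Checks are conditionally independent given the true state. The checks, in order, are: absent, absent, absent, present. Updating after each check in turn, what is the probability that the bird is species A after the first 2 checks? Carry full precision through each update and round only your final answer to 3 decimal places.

0.974

Each posterior becomes the prior for the next update.
After 'absent': P(species A) = 0.45·0.6500 / (0.45·0.6500 + 0.1·0.3500) ≈ 0.8931
After 'absent': P(species A) = 0.45·0.8931 / (0.45·0.8931 + 0.1·0.1069) ≈ 0.9741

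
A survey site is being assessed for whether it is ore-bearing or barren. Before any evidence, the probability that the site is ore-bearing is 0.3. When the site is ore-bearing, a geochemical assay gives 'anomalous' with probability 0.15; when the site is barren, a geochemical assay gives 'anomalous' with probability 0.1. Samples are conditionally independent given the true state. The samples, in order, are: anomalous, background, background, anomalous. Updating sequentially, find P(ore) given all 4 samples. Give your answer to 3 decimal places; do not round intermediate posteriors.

After 'anomalous': P(ore) = 0.15·0.3000 / (0.15·0.3000 + 0.1·0.7000) ≈ 0.3913
After 'background': P(ore) = 0.85·0.3913 / (0.85·0.3913 + 0.9·0.6087) ≈ 0.3778
After 'background': P(ore) = 0.85·0.3778 / (0.85·0.3778 + 0.9·0.6222) ≈ 0.3644
After 'anomalous': P(ore) = 0.15·0.3644 / (0.15·0.3644 + 0.1·0.6356) ≈ 0.4624

0.462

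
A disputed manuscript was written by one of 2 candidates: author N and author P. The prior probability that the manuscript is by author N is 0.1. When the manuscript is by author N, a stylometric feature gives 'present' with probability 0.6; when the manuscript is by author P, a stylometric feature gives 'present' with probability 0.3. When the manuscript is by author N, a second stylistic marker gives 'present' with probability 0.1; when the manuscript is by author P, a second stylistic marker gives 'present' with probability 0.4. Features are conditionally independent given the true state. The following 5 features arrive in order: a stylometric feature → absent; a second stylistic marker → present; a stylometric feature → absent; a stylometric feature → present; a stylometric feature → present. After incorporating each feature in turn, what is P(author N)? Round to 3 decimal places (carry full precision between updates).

After a stylometric feature='absent': P(author N) = 0.4·0.1000 / (0.4·0.1000 + 0.7·0.9000) ≈ 0.0597
After a second stylistic marker='present': P(author N) = 0.1·0.0597 / (0.1·0.0597 + 0.4·0.9403) ≈ 0.0156
After a stylometric feature='absent': P(author N) = 0.4·0.0156 / (0.4·0.0156 + 0.7·0.9844) ≈ 0.0090
After a stylometric feature='present': P(author N) = 0.6·0.0090 / (0.6·0.0090 + 0.3·0.9910) ≈ 0.0178
After a stylometric feature='present': P(author N) = 0.6·0.0178 / (0.6·0.0178 + 0.3·0.9822) ≈ 0.0350

0.035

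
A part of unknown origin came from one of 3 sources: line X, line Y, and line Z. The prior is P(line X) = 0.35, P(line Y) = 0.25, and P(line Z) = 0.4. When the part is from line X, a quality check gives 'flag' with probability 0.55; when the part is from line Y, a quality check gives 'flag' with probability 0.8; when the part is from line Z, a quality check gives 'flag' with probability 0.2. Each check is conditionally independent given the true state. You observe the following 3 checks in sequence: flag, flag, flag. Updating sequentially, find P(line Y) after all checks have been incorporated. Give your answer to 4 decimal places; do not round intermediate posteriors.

0.6757

After 'flag': normaliser = 0.55·0.3500 + 0.8·0.2500 + 0.2·0.4000; P(line X) ≈ 0.4074, P(line Y) ≈ 0.4233, P(line Z) ≈ 0.1693
After 'flag': normaliser = 0.55·0.4074 + 0.8·0.4233 + 0.2·0.1693; P(line X) ≈ 0.3756, P(line Y) ≈ 0.5676, P(line Z) ≈ 0.0568
After 'flag': normaliser = 0.55·0.3756 + 0.8·0.5676 + 0.2·0.0568; P(line X) ≈ 0.3074, P(line Y) ≈ 0.6757, P(line Z) ≈ 0.0169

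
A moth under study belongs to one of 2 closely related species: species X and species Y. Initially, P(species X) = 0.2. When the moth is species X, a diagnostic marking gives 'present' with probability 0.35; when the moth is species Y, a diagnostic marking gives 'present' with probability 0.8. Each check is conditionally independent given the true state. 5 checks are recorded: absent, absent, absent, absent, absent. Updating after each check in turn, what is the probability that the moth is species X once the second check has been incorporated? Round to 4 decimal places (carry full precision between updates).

0.7253

After 'absent': P(species X) = 0.65·0.2000 / (0.65·0.2000 + 0.2·0.8000) ≈ 0.4483
After 'absent': P(species X) = 0.65·0.4483 / (0.65·0.4483 + 0.2·0.5517) ≈ 0.7253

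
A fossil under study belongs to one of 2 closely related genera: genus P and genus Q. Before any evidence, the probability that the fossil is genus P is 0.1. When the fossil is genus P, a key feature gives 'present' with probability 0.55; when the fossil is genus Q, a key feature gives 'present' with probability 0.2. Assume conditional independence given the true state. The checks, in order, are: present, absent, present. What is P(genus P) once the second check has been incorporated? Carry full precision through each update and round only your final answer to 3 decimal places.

After 'present': P(genus P) = 0.55·0.1000 / (0.55·0.1000 + 0.2·0.9000) ≈ 0.2340
After 'absent': P(genus P) = 0.45·0.2340 / (0.45·0.2340 + 0.8·0.7660) ≈ 0.1467

0.147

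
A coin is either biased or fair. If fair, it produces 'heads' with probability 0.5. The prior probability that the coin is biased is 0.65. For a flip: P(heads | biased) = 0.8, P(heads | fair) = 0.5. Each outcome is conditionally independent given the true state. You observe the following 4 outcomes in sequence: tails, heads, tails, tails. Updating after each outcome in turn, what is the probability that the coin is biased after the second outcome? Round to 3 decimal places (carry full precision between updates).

0.543

After 'tails': P(biased) = 0.2·0.6500 / (0.2·0.6500 + 0.5·0.3500) ≈ 0.4262
After 'heads': P(biased) = 0.8·0.4262 / (0.8·0.4262 + 0.5·0.5738) ≈ 0.5431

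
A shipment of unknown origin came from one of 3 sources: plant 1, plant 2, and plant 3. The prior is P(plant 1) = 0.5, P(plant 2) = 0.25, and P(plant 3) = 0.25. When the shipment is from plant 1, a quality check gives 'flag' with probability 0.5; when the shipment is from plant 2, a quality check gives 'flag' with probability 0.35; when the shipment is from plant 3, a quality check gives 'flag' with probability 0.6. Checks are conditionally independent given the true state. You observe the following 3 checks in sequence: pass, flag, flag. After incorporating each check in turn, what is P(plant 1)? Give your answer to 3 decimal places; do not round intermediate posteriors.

After 'pass': normaliser = 0.5·0.5000 + 0.65·0.2500 + 0.4·0.2500; P(plant 1) ≈ 0.4878, P(plant 2) ≈ 0.3171, P(plant 3) ≈ 0.1951
After 'flag': normaliser = 0.5·0.4878 + 0.35·0.3171 + 0.6·0.1951; P(plant 1) ≈ 0.5168, P(plant 2) ≈ 0.2351, P(plant 3) ≈ 0.2481
After 'flag': normaliser = 0.5·0.5168 + 0.35·0.2351 + 0.6·0.2481; P(plant 1) ≈ 0.5278, P(plant 2) ≈ 0.1681, P(plant 3) ≈ 0.3040

0.528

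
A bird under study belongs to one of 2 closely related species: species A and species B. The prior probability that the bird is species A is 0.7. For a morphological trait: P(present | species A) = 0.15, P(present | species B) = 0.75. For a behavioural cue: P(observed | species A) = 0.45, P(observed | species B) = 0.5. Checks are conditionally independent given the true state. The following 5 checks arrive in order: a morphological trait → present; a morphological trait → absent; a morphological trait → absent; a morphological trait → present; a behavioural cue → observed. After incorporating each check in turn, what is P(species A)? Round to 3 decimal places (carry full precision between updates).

After a morphological trait='present': P(species A) = 0.15·0.7000 / (0.15·0.7000 + 0.75·0.3000) ≈ 0.3182
After a morphological trait='absent': P(species A) = 0.85·0.3182 / (0.85·0.3182 + 0.25·0.6818) ≈ 0.6134
After a morphological trait='absent': P(species A) = 0.85·0.6134 / (0.85·0.6134 + 0.25·0.3866) ≈ 0.8436
After a morphological trait='present': P(species A) = 0.15·0.8436 / (0.15·0.8436 + 0.75·0.1564) ≈ 0.5190
After a behavioural cue='observed': P(species A) = 0.45·0.5190 / (0.45·0.5190 + 0.5·0.4810) ≈ 0.4927

0.493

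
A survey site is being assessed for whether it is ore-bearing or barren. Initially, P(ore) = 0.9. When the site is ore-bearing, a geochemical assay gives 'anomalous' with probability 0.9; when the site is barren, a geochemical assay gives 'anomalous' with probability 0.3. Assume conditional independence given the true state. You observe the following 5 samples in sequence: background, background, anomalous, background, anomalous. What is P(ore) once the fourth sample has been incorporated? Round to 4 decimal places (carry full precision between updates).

0.0730

After 'background': P(ore) = 0.1·0.9000 / (0.1·0.9000 + 0.7·0.1000) ≈ 0.5625
After 'background': P(ore) = 0.1·0.5625 / (0.1·0.5625 + 0.7·0.4375) ≈ 0.1552
After 'anomalous': P(ore) = 0.9·0.1552 / (0.9·0.1552 + 0.3·0.8448) ≈ 0.3553
After 'background': P(ore) = 0.1·0.3553 / (0.1·0.3553 + 0.7·0.6447) ≈ 0.0730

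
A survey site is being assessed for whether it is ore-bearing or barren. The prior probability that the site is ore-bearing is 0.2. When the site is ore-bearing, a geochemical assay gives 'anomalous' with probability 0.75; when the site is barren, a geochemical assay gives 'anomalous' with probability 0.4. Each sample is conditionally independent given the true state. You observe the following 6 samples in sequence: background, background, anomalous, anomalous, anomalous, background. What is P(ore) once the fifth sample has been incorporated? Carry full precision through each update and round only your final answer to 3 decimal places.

0.222

After 'background': P(ore) = 0.25·0.2000 / (0.25·0.2000 + 0.6·0.8000) ≈ 0.0943
After 'background': P(ore) = 0.25·0.0943 / (0.25·0.0943 + 0.6·0.9057) ≈ 0.0416
After 'anomalous': P(ore) = 0.75·0.0416 / (0.75·0.0416 + 0.4·0.9584) ≈ 0.0753
After 'anomalous': P(ore) = 0.75·0.0753 / (0.75·0.0753 + 0.4·0.9247) ≈ 0.1324
After 'anomalous': P(ore) = 0.75·0.1324 / (0.75·0.1324 + 0.4·0.8676) ≈ 0.2225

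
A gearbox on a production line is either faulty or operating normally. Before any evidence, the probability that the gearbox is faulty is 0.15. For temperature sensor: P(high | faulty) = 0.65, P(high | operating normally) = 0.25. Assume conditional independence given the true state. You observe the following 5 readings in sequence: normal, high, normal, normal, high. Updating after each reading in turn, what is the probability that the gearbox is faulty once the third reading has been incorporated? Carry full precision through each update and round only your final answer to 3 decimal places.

After 'normal': P(faulty) = 0.35·0.1500 / (0.35·0.1500 + 0.75·0.8500) ≈ 0.0761
After 'high': P(faulty) = 0.65·0.0761 / (0.65·0.0761 + 0.25·0.9239) ≈ 0.1764
After 'normal': P(faulty) = 0.35·0.1764 / (0.35·0.1764 + 0.75·0.8236) ≈ 0.0908

0.091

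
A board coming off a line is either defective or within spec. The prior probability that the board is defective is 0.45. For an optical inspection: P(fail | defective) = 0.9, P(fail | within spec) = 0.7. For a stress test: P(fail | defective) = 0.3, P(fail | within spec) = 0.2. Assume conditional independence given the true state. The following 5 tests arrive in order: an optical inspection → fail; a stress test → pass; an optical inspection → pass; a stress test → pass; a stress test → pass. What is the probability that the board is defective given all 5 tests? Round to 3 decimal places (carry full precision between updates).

Each posterior becomes the prior for the next update.
After an optical inspection='fail': P(defective) = 0.9·0.4500 / (0.9·0.4500 + 0.7·0.5500) ≈ 0.5127
After a stress test='pass': P(defective) = 0.7·0.5127 / (0.7·0.5127 + 0.8·0.4873) ≈ 0.4793
After an optical inspection='pass': P(defective) = 0.1·0.4793 / (0.1·0.4793 + 0.3·0.5207) ≈ 0.2348
After a stress test='pass': P(defective) = 0.7·0.2348 / (0.7·0.2348 + 0.8·0.7652) ≈ 0.2116
After a stress test='pass': P(defective) = 0.7·0.2116 / (0.7·0.2116 + 0.8·0.7884) ≈ 0.1902

0.190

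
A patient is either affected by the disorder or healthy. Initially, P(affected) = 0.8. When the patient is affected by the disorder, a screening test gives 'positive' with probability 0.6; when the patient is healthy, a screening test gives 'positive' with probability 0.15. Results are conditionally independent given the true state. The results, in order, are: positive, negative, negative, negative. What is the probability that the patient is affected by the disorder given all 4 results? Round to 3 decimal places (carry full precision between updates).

After 'positive': P(affected) = 0.6·0.8000 / (0.6·0.8000 + 0.15·0.2000) ≈ 0.9412
After 'negative': P(affected) = 0.4·0.9412 / (0.4·0.9412 + 0.85·0.0588) ≈ 0.8828
After 'negative': P(affected) = 0.4·0.8828 / (0.4·0.8828 + 0.85·0.1172) ≈ 0.7799
After 'negative': P(affected) = 0.4·0.7799 / (0.4·0.7799 + 0.85·0.2201) ≈ 0.6251

0.625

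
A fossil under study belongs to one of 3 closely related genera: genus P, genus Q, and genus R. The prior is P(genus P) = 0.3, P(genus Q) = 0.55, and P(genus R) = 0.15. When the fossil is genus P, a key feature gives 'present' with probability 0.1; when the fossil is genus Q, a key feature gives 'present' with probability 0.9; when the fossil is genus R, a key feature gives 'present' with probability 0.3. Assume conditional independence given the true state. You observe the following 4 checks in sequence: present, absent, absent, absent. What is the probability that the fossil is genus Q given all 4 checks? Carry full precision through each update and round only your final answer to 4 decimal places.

0.0131

After 'present': normaliser = 0.1·0.3000 + 0.9·0.5500 + 0.3·0.1500; P(genus P) ≈ 0.0526, P(genus Q) ≈ 0.8684, P(genus R) ≈ 0.0789
After 'absent': normaliser = 0.9·0.0526 + 0.1·0.8684 + 0.7·0.0789; P(genus P) ≈ 0.2500, P(genus Q) ≈ 0.4583, P(genus R) ≈ 0.2917
After 'absent': normaliser = 0.9·0.2500 + 0.1·0.4583 + 0.7·0.2917; P(genus P) ≈ 0.4737, P(genus Q) ≈ 0.0965, P(genus R) ≈ 0.4298
After 'absent': normaliser = 0.9·0.4737 + 0.1·0.0965 + 0.7·0.4298; P(genus P) ≈ 0.5786, P(genus Q) ≈ 0.0131, P(genus R) ≈ 0.4083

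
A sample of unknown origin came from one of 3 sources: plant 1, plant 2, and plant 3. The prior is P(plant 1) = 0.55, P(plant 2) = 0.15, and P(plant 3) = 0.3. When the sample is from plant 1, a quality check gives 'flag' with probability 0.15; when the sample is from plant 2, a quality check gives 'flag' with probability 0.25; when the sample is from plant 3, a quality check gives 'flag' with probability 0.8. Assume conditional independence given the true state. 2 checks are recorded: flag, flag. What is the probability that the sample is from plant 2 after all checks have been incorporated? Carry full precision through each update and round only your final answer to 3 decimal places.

0.044

After 'flag': normaliser = 0.15·0.5500 + 0.25·0.1500 + 0.8·0.3000; P(plant 1) ≈ 0.2292, P(plant 2) ≈ 0.1042, P(plant 3) ≈ 0.6667
After 'flag': normaliser = 0.15·0.2292 + 0.25·0.1042 + 0.8·0.6667; P(plant 1) ≈ 0.0579, P(plant 2) ≈ 0.0439, P(plant 3) ≈ 0.8982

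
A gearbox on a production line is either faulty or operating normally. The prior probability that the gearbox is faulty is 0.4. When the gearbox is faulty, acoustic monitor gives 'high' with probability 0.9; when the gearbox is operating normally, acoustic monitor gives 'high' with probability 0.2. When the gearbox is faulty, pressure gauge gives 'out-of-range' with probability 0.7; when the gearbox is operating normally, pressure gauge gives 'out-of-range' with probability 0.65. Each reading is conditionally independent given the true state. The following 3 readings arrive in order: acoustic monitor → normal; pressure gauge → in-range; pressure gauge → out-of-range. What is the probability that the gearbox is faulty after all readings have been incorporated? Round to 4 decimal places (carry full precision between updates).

0.0714

After acoustic monitor='normal': P(faulty) = 0.1·0.4000 / (0.1·0.4000 + 0.8·0.6000) ≈ 0.0769
After pressure gauge='in-range': P(faulty) = 0.3·0.0769 / (0.3·0.0769 + 0.35·0.9231) ≈ 0.0667
After pressure gauge='out-of-range': P(faulty) = 0.7·0.0667 / (0.7·0.0667 + 0.65·0.9333) ≈ 0.0714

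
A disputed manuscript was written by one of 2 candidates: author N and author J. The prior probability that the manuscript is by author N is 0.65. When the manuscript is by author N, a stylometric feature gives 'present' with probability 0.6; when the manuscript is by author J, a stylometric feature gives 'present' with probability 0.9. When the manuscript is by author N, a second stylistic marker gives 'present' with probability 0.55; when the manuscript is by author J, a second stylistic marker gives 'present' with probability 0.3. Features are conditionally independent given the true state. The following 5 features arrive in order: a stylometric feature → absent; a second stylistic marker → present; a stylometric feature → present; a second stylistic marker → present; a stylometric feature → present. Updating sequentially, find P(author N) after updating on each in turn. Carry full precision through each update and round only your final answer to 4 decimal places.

0.9173

After a stylometric feature='absent': P(author N) = 0.4·0.6500 / (0.4·0.6500 + 0.1·0.3500) ≈ 0.8814
After a second stylistic marker='present': P(author N) = 0.55·0.8814 / (0.55·0.8814 + 0.3·0.1186) ≈ 0.9316
After a stylometric feature='present': P(author N) = 0.6·0.9316 / (0.6·0.9316 + 0.9·0.0684) ≈ 0.9008
After a second stylistic marker='present': P(author N) = 0.55·0.9008 / (0.55·0.9008 + 0.3·0.0992) ≈ 0.9433
After a stylometric feature='present': P(author N) = 0.6·0.9433 / (0.6·0.9433 + 0.9·0.0567) ≈ 0.9173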